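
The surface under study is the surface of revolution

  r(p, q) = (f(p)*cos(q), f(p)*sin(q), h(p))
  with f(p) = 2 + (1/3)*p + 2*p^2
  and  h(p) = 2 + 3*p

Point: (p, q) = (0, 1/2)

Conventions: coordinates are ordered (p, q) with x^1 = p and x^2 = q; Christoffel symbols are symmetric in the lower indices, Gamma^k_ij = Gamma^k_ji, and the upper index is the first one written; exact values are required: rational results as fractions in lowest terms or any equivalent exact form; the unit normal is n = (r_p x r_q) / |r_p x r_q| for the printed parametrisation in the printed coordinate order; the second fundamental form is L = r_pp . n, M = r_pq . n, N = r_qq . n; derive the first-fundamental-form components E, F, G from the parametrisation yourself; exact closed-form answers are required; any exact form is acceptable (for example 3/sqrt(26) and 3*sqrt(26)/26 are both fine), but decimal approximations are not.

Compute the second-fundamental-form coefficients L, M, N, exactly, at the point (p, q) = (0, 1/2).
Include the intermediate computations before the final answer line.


f = 2, f' = 1/3, f'' = 4, h' = 3, h'' = 0
E = 82/9, F = 0, G = 4; answer radicand W^2 = 82/9
unnormalised second-form numerators: l = -12, m = 0, n = 6; L = l/sqrt(82/9), and similarly M = m/sqrt(W^2), N = n/sqrt(W^2)

Answer: L = -18*sqrt(82)/41, M = 0, N = 9*sqrt(82)/41


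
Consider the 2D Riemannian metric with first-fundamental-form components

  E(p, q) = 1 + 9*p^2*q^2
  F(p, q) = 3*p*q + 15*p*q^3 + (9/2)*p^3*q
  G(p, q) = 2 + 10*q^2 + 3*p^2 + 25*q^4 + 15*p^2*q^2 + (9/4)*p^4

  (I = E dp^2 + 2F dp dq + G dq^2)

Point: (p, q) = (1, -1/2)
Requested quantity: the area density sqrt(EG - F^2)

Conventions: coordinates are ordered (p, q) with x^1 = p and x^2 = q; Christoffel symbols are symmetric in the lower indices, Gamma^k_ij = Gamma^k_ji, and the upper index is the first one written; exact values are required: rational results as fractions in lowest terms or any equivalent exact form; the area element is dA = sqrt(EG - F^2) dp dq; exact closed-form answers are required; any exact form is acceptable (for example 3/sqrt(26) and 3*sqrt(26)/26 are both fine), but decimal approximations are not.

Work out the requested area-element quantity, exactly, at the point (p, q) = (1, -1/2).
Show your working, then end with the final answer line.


E = 13/4, F = -45/8, G = 241/16; EG - F^2 = 277/16

Answer: sqrt(EG - F^2) = sqrt(277)/4


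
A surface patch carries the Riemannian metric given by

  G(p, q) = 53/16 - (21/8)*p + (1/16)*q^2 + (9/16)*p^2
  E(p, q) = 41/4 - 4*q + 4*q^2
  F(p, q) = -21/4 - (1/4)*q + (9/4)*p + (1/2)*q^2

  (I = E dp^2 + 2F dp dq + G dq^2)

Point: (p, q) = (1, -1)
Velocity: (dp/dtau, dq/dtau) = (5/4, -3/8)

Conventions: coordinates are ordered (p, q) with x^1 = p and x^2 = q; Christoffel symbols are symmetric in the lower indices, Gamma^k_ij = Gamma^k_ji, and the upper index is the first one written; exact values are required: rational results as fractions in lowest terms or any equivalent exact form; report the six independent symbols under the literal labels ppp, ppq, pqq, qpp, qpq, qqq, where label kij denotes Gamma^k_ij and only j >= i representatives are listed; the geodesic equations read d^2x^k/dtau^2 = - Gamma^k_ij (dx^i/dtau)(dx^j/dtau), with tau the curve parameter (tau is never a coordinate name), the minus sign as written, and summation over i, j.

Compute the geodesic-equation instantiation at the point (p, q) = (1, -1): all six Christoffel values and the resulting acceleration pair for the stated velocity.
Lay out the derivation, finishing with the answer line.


E = 73/4, F = -9/4, G = 21/16 at the point
E_p = 0, E_q = -12, F_p = 9/4, F_q = -5/4, G_p = -3/2, G_q = -1/8
EG - F^2 = 1209/64;  g^inv = (64/1209) * [[21/16, 9/4], [9/4, 73/4]]
first-kind symbols [ij,l] = (1/2)(d_i g_jl + d_j g_il - d_l g_ij): [pp,p] = E_p/2 = 0, [pp,q] = F_p - E_q/2 = 33/4, [pq,p] = E_q/2 = -6, [pq,q] = G_p/2 = -3/4, [qq,p] = F_q - G_p/2 = -1/2, [qq,q] = G_q/2 = -1/16
Gamma^p_ij = (G*[ij,p] - F*[ij,q])/(EG - F^2), Gamma^q_ij = (E*[ij,q] - F*[ij,p])/(EG - F^2)
Gamma_ppp = 396/403, Gamma_ppq = -204/403, Gamma_pqq = -17/403, Gamma_qpp = 3212/403, Gamma_qpq = -580/403, Gamma_qqq = -145/1209
d^2p/dtau^2 = -(Gamma_ppp*(5/4)^2 + 2*Gamma_ppq*(5/4)*(-3/8) + Gamma_pqq*(-3/8)^2) = -51687/25792
d^2q/dtau^2 = -(Gamma_qpp*(5/4)^2 + 2*Gamma_qpq*(5/4)*(-3/8) + Gamma_qqq*(-3/8)^2) = -355565/25792

Answer: Gamma_ppp = 396/403, Gamma_ppq = -204/403, Gamma_pqq = -17/403, Gamma_qpp = 3212/403, Gamma_qpq = -580/403, Gamma_qqq = -145/1209; accelerations (d^2p/dtau^2, d^2q/dtau^2) = (-51687/25792, -355565/25792)


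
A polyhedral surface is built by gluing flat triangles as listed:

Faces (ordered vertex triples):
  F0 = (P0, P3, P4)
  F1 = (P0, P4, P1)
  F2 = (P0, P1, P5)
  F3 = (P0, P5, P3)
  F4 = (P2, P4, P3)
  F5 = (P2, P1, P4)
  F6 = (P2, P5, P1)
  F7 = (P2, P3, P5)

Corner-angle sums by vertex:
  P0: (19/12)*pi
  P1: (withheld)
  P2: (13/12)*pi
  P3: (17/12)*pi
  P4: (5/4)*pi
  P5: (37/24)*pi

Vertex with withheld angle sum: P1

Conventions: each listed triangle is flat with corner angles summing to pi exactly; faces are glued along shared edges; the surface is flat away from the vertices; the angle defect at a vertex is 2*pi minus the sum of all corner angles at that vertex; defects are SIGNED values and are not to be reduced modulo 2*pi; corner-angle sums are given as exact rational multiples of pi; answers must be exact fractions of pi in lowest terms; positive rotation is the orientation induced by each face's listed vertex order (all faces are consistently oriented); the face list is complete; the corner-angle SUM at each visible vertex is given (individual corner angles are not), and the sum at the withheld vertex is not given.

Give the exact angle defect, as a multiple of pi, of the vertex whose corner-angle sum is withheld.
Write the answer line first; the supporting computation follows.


Answer: defect(P1) = (7/8)*pi

V = 6, E = 12, F = 8; chi = V - E + F = 2
Gauss-Bonnet: total defect = 2*pi*chi = 4*pi; visible defects sum to (25/8)*pi


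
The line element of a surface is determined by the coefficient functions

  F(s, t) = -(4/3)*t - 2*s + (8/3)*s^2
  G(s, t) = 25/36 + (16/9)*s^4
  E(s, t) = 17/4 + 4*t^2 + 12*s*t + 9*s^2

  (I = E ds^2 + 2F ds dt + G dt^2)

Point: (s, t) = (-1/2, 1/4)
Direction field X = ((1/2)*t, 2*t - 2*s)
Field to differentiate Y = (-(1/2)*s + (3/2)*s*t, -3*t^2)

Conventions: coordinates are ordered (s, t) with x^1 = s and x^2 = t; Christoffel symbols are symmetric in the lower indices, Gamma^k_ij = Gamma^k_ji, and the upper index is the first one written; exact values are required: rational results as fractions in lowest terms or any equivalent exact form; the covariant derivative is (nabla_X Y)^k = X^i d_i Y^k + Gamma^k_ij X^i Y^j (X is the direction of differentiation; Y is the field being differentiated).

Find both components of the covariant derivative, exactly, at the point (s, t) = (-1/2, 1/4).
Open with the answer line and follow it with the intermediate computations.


Answer: (nabla_X Y)^s = -24491/22592, (nabla_X Y)^t = -6801/2824

E = 21/4, F = 4/3, G = 29/36 at the point
E_s = -6, E_t = -4, F_s = -14/3, F_t = -4/3, G_s = -8/9, G_t = 0
EG - F^2 = 353/144;  g^inv = (144/353) * [[29/36, -4/3], [-4/3, 21/4]]
first-kind symbols [ij,l] = (1/2)(d_i g_jl + d_j g_il - d_l g_ij): [ss,s] = E_s/2 = -3, [ss,t] = F_s - E_t/2 = -8/3, [st,s] = E_t/2 = -2, [st,t] = G_s/2 = -4/9, [tt,s] = F_t - G_s/2 = -8/9, [tt,t] = G_t/2 = 0
Gamma^s_ij = (G*[ij,s] - F*[ij,t])/(EG - F^2), Gamma^t_ij = (E*[ij,t] - F*[ij,s])/(EG - F^2)
Gamma_sss = 164/353, Gamma_sst = -440/1059, Gamma_stt = -928/3177, Gamma_tss = -1440/353, Gamma_tst = 48/353, Gamma_ttt = 512/1059
X = (1/8, 3/2), Y = (1/16, -3/16) at the point


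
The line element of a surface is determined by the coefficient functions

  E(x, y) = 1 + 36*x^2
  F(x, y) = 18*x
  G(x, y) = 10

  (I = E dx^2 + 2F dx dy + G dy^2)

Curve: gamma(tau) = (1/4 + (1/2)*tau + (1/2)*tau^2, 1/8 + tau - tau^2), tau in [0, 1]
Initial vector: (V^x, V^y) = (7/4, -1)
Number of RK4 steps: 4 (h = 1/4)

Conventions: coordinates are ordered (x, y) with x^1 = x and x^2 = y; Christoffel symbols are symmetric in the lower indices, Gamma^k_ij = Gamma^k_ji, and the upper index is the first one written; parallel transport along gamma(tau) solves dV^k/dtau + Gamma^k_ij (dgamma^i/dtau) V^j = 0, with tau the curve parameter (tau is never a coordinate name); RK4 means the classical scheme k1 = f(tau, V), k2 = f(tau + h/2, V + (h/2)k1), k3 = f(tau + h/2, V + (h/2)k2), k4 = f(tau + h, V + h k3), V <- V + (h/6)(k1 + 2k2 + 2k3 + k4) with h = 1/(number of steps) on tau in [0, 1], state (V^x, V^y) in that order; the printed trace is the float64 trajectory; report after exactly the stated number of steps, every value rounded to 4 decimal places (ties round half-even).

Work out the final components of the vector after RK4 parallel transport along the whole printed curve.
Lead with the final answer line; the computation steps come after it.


Answer: V^x = 0.7525, V^y = -1.9057

gamma'(tau) = (1/2 + tau, 1 - 2*tau); f(tau, V)^k = -Gamma^k_ij(gamma(tau)) gamma'^i(tau) V^j; h = 1/4; intermediate values shown to 6 dp
curve data and Christoffel symbols at the stage parameters:
  tau = 0.000000: gamma = (0.250000, 0.125000), gamma' = (0.500000, 1.000000); Gamma_xxx = 0.734694, Gamma_xxy = 0.000000, Gamma_xyy = 0.000000, Gamma_yxx = 1.469388, Gamma_yxy = 0.000000, Gamma_yyy = 0.000000
  tau = 0.125000: gamma = (0.320312, 0.234375), gamma' = (0.625000, 0.750000); Gamma_xxx = 0.842090, Gamma_xxy = 0.000000, Gamma_xyy = 0.000000, Gamma_yxx = 1.314482, Gamma_yxy = 0.000000, Gamma_yyy = 0.000000
  tau = 0.250000: gamma = (0.406250, 0.312500), gamma' = (0.750000, 0.500000); Gamma_xxx = 0.917422, Gamma_xxy = 0.000000, Gamma_xyy = 0.000000, Gamma_yxx = 1.129135, Gamma_yxy = 0.000000, Gamma_yyy = 0.000000
  tau = 0.375000: gamma = (0.507812, 0.359375), gamma' = (0.875000, 0.250000); Gamma_xxx = 0.948028, Gamma_xxy = 0.000000, Gamma_xyy = 0.000000, Gamma_yxx = 0.933443, Gamma_yxy = 0.000000, Gamma_yyy = 0.000000
  tau = 0.500000: gamma = (0.625000, 0.375000), gamma' = (1.000000, 0.000000); Gamma_xxx = 0.935065, Gamma_xxy = 0.000000, Gamma_xyy = 0.000000, Gamma_yxx = 0.748052, Gamma_yxy = 0.000000, Gamma_yyy = 0.000000
  tau = 0.625000: gamma = (0.757812, 0.359375), gamma' = (1.125000, -0.250000); Gamma_xxx = 0.889391, Gamma_xxy = 0.000000, Gamma_xyy = 0.000000, Gamma_yxx = 0.586815, Gamma_yxy = 0.000000, Gamma_yyy = 0.000000
  tau = 0.750000: gamma = (0.906250, 0.312500), gamma' = (1.250000, -0.500000); Gamma_xxx = 0.824563, Gamma_xxy = 0.000000, Gamma_xyy = 0.000000, Gamma_yxx = 0.454931, Gamma_yxy = 0.000000, Gamma_yyy = 0.000000
  tau = 0.875000: gamma = (1.070312, 0.234375), gamma' = (1.375000, -0.750000); Gamma_xxx = 0.751969, Gamma_xxy = 0.000000, Gamma_xyy = 0.000000, Gamma_yxx = 0.351285, Gamma_yxy = 0.000000, Gamma_yyy = 0.000000
  tau = 1.000000: gamma = (1.250000, 0.125000), gamma' = (1.500000, -1.000000); Gamma_xxx = 0.679245, Gamma_xxy = 0.000000, Gamma_xyy = 0.000000, Gamma_yxx = 0.271698, Gamma_yxy = 0.000000, Gamma_yyy = 0.000000
step 0: V^x = 1.7500, V^y = -1.0000
step 1: k1 = (-0.642857, -1.285714), k2 = (-0.878744, -1.371698), k3 = (-0.863225, -1.347473), k4 = (-1.055628, -1.299234); V <- V + (h/6)(k1 + 2k2 + 2k3 + k4): V^x = 1.5341, V^y = -1.3343
step 2: k1 = (-1.055539, -1.299126), k2 = (-1.163096, -1.145202), k3 = (-1.151943, -1.134221), k4 = (-1.165166, -0.932133); V <- V + (h/6)(k1 + 2k2 + 2k3 + k4): V^x = 1.2486, V^y = -1.6172
step 3: k1 = (-1.167537, -0.934030), k2 = (-1.103297, -0.727949), k3 = (-1.111332, -0.733250), k4 = (-1.000590, -0.552050); V <- V + (h/6)(k1 + 2k2 + 2k3 + k4): V^x = 0.9737, V^y = -1.8009
step 4: k1 = (-1.003623, -0.553723), k2 = (-0.877078, -0.409730), k3 = (-0.893433, -0.417370), k4 = (-0.764525, -0.305810); V <- V + (h/6)(k1 + 2k2 + 2k3 + k4): V^x = 0.7525, V^y = -1.9057


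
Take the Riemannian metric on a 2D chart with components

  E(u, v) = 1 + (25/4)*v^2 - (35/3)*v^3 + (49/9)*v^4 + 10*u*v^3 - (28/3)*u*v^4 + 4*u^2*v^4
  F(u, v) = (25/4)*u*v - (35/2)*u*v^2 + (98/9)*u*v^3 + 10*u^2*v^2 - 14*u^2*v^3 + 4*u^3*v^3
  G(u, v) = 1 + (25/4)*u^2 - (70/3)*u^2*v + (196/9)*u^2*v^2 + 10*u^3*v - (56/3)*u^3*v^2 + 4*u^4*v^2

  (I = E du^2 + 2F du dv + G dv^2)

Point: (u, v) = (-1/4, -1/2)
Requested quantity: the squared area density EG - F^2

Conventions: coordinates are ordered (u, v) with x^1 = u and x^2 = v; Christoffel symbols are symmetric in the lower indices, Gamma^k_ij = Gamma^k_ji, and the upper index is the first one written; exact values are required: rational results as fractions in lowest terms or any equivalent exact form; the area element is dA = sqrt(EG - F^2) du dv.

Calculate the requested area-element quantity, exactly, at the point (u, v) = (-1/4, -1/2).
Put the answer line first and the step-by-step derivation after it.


Answer: EG - F^2 = 14861/2304

E = 2785/576, F = 2867/1152, G = 6025/2304; EG - F^2 = 14861/2304


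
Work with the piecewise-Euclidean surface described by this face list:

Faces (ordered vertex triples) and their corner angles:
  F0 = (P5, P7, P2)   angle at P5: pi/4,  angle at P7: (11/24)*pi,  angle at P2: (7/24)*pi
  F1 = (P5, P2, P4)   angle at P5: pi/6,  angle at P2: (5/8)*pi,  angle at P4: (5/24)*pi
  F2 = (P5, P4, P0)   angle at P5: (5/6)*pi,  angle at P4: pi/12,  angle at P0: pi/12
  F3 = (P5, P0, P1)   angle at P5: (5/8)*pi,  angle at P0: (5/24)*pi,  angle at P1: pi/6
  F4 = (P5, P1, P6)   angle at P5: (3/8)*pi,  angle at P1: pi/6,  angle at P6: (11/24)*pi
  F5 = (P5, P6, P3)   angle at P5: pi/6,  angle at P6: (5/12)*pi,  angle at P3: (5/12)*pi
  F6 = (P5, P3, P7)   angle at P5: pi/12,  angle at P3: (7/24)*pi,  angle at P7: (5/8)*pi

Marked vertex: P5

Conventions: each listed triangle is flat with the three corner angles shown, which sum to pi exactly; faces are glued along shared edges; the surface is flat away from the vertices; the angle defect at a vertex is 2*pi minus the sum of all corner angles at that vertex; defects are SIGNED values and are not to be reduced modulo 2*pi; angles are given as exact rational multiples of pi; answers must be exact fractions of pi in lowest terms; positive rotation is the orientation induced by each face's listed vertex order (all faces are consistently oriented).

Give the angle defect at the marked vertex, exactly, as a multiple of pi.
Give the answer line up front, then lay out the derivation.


Answer: defect(P5) = -pi/2

Sum of corner angles at P5: (5/2)*pi
defect = 2*pi - (5/2)*pi


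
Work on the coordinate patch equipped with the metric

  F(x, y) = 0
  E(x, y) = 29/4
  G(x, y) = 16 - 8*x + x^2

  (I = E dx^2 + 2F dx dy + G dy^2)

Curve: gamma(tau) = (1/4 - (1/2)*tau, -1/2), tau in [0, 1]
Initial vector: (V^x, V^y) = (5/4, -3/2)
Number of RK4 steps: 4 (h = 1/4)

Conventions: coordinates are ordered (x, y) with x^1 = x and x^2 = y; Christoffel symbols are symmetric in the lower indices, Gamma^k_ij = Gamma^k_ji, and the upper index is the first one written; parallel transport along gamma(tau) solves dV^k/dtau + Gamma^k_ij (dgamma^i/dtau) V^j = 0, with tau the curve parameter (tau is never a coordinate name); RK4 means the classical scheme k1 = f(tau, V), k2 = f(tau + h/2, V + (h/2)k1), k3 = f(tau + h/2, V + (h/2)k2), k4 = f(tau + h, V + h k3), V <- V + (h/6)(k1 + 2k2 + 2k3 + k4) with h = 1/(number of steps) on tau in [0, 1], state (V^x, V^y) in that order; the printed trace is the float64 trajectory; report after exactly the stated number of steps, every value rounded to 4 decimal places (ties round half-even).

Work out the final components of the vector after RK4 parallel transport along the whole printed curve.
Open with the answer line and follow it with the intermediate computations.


Answer: V^x = 1.2500, V^y = -1.3235

gamma'(tau) = (-1/2, 0); f(tau, V)^k = -Gamma^k_ij(gamma(tau)) gamma'^i(tau) V^j; h = 1/4; intermediate values shown to 6 dp
curve data and Christoffel symbols at the stage parameters:
  tau = 0.000000: gamma = (0.250000, -0.500000), gamma' = (-0.500000, 0.000000); Gamma_xxx = 0.000000, Gamma_xxy = 0.000000, Gamma_xyy = 0.517241, Gamma_yxx = 0.000000, Gamma_yxy = -0.266667, Gamma_yyy = 0.000000
  tau = 0.125000: gamma = (0.187500, -0.500000), gamma' = (-0.500000, 0.000000); Gamma_xxx = 0.000000, Gamma_xxy = 0.000000, Gamma_xyy = 0.525862, Gamma_yxx = 0.000000, Gamma_yxy = -0.262295, Gamma_yyy = 0.000000
  tau = 0.250000: gamma = (0.125000, -0.500000), gamma' = (-0.500000, 0.000000); Gamma_xxx = 0.000000, Gamma_xxy = 0.000000, Gamma_xyy = 0.534483, Gamma_yxx = 0.000000, Gamma_yxy = -0.258065, Gamma_yyy = 0.000000
  tau = 0.375000: gamma = (0.062500, -0.500000), gamma' = (-0.500000, 0.000000); Gamma_xxx = 0.000000, Gamma_xxy = 0.000000, Gamma_xyy = 0.543103, Gamma_yxx = 0.000000, Gamma_yxy = -0.253968, Gamma_yyy = 0.000000
  tau = 0.500000: gamma = (0.000000, -0.500000), gamma' = (-0.500000, 0.000000); Gamma_xxx = 0.000000, Gamma_xxy = 0.000000, Gamma_xyy = 0.551724, Gamma_yxx = 0.000000, Gamma_yxy = -0.250000, Gamma_yyy = 0.000000
  tau = 0.625000: gamma = (-0.062500, -0.500000), gamma' = (-0.500000, 0.000000); Gamma_xxx = 0.000000, Gamma_xxy = 0.000000, Gamma_xyy = 0.560345, Gamma_yxx = 0.000000, Gamma_yxy = -0.246154, Gamma_yyy = 0.000000
  tau = 0.750000: gamma = (-0.125000, -0.500000), gamma' = (-0.500000, 0.000000); Gamma_xxx = 0.000000, Gamma_xxy = 0.000000, Gamma_xyy = 0.568966, Gamma_yxx = 0.000000, Gamma_yxy = -0.242424, Gamma_yyy = 0.000000
  tau = 0.875000: gamma = (-0.187500, -0.500000), gamma' = (-0.500000, 0.000000); Gamma_xxx = 0.000000, Gamma_xxy = 0.000000, Gamma_xyy = 0.577586, Gamma_yxx = 0.000000, Gamma_yxy = -0.238806, Gamma_yyy = 0.000000
  tau = 1.000000: gamma = (-0.250000, -0.500000), gamma' = (-0.500000, 0.000000); Gamma_xxx = 0.000000, Gamma_xxy = 0.000000, Gamma_xyy = 0.586207, Gamma_yxx = 0.000000, Gamma_yxy = -0.235294, Gamma_yyy = 0.000000
step 0: V^x = 1.2500, V^y = -1.5000
step 1: k1 = (0.000000, 0.200000), k2 = (0.000000, 0.193443), k3 = (0.000000, 0.193550), k4 = (0.000000, 0.187305); V <- V + (h/6)(k1 + 2k2 + 2k3 + k4): V^x = 1.2500, V^y = -1.4516
step 2: k1 = (0.000000, 0.187305), k2 = (0.000000, 0.181359), k3 = (0.000000, 0.181453), k4 = (0.000000, 0.175781); V <- V + (h/6)(k1 + 2k2 + 2k3 + k4): V^x = 1.2500, V^y = -1.4062
step 3: k1 = (0.000000, 0.175781), k2 = (0.000000, 0.170373), k3 = (0.000000, 0.170456), k4 = (0.000000, 0.165289); V <- V + (h/6)(k1 + 2k2 + 2k3 + k4): V^x = 1.2500, V^y = -1.3636
step 4: k1 = (0.000000, 0.165289), k2 = (0.000000, 0.160355), k3 = (0.000000, 0.160429), k4 = (0.000000, 0.155709); V <- V + (h/6)(k1 + 2k2 + 2k3 + k4): V^x = 1.2500, V^y = -1.3235


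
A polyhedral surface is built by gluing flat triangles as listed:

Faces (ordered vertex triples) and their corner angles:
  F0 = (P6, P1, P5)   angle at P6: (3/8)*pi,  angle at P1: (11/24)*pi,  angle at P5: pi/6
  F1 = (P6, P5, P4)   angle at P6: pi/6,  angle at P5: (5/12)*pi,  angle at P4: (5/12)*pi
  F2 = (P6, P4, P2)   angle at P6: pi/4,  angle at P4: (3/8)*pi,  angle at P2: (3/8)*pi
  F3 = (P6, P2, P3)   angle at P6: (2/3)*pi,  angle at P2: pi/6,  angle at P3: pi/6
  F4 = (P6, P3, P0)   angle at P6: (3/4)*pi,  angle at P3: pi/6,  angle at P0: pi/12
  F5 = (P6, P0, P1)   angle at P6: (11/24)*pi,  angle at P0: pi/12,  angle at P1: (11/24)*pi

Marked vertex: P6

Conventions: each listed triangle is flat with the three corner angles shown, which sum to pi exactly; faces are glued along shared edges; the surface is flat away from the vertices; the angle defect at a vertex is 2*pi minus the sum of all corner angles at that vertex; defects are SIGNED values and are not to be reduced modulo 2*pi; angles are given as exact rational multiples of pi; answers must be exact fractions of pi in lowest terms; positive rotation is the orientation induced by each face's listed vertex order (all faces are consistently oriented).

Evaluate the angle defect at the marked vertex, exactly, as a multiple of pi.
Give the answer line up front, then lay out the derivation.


Answer: defect(P6) = (-2/3)*pi

Sum of corner angles at P6: (8/3)*pi
defect = 2*pi - (8/3)*pi


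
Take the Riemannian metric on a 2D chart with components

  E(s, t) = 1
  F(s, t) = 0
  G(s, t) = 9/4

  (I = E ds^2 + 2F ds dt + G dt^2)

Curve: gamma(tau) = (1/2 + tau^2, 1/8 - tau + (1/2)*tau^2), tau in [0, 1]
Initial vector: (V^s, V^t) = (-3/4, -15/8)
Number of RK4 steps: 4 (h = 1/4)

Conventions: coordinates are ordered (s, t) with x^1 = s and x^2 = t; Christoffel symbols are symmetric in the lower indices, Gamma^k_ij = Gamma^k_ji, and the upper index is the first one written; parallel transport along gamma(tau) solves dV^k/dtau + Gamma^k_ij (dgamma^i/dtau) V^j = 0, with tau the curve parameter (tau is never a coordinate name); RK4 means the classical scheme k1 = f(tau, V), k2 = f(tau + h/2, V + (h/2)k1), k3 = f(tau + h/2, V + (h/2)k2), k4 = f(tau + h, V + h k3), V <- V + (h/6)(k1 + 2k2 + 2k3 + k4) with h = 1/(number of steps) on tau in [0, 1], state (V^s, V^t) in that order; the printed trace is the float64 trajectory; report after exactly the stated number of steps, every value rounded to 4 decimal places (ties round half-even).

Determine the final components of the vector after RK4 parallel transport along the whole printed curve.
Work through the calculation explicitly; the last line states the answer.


gamma'(tau) = (2*tau, -1 + tau); f(tau, V)^k = -Gamma^k_ij(gamma(tau)) gamma'^i(tau) V^j; h = 1/4; intermediate values shown to 6 dp
curve data and Christoffel symbols at the stage parameters:
  tau = 0.000000: gamma = (0.500000, 0.125000), gamma' = (0.000000, -1.000000); Gamma_sss = 0.000000, Gamma_sst = 0.000000, Gamma_stt = 0.000000, Gamma_tss = 0.000000, Gamma_tst = 0.000000, Gamma_ttt = 0.000000
  tau = 0.125000: gamma = (0.515625, 0.007812), gamma' = (0.250000, -0.875000); Gamma_sss = 0.000000, Gamma_sst = 0.000000, Gamma_stt = 0.000000, Gamma_tss = 0.000000, Gamma_tst = 0.000000, Gamma_ttt = 0.000000
  tau = 0.250000: gamma = (0.562500, -0.093750), gamma' = (0.500000, -0.750000); Gamma_sss = 0.000000, Gamma_sst = 0.000000, Gamma_stt = 0.000000, Gamma_tss = 0.000000, Gamma_tst = 0.000000, Gamma_ttt = 0.000000
  tau = 0.375000: gamma = (0.640625, -0.179688), gamma' = (0.750000, -0.625000); Gamma_sss = 0.000000, Gamma_sst = 0.000000, Gamma_stt = 0.000000, Gamma_tss = 0.000000, Gamma_tst = 0.000000, Gamma_ttt = 0.000000
  tau = 0.500000: gamma = (0.750000, -0.250000), gamma' = (1.000000, -0.500000); Gamma_sss = 0.000000, Gamma_sst = 0.000000, Gamma_stt = 0.000000, Gamma_tss = 0.000000, Gamma_tst = 0.000000, Gamma_ttt = 0.000000
  tau = 0.625000: gamma = (0.890625, -0.304688), gamma' = (1.250000, -0.375000); Gamma_sss = 0.000000, Gamma_sst = 0.000000, Gamma_stt = 0.000000, Gamma_tss = 0.000000, Gamma_tst = 0.000000, Gamma_ttt = 0.000000
  tau = 0.750000: gamma = (1.062500, -0.343750), gamma' = (1.500000, -0.250000); Gamma_sss = 0.000000, Gamma_sst = 0.000000, Gamma_stt = 0.000000, Gamma_tss = 0.000000, Gamma_tst = 0.000000, Gamma_ttt = 0.000000
  tau = 0.875000: gamma = (1.265625, -0.367188), gamma' = (1.750000, -0.125000); Gamma_sss = 0.000000, Gamma_sst = 0.000000, Gamma_stt = 0.000000, Gamma_tss = 0.000000, Gamma_tst = 0.000000, Gamma_ttt = 0.000000
  tau = 1.000000: gamma = (1.500000, -0.375000), gamma' = (2.000000, 0.000000); Gamma_sss = 0.000000, Gamma_sst = 0.000000, Gamma_stt = 0.000000, Gamma_tss = 0.000000, Gamma_tst = 0.000000, Gamma_ttt = 0.000000
step 0: V^s = -0.7500, V^t = -1.8750
step 1: k1 = (0.000000, 0.000000), k2 = (0.000000, 0.000000), k3 = (0.000000, 0.000000), k4 = (0.000000, 0.000000); V <- V + (h/6)(k1 + 2k2 + 2k3 + k4): V^s = -0.7500, V^t = -1.8750
step 2: k1 = (0.000000, 0.000000), k2 = (0.000000, 0.000000), k3 = (0.000000, 0.000000), k4 = (0.000000, 0.000000); V <- V + (h/6)(k1 + 2k2 + 2k3 + k4): V^s = -0.7500, V^t = -1.8750
step 3: k1 = (0.000000, 0.000000), k2 = (0.000000, 0.000000), k3 = (0.000000, 0.000000), k4 = (0.000000, 0.000000); V <- V + (h/6)(k1 + 2k2 + 2k3 + k4): V^s = -0.7500, V^t = -1.8750
step 4: k1 = (0.000000, 0.000000), k2 = (0.000000, 0.000000), k3 = (0.000000, 0.000000), k4 = (0.000000, 0.000000); V <- V + (h/6)(k1 + 2k2 + 2k3 + k4): V^s = -0.7500, V^t = -1.8750

Answer: V^s = -0.7500, V^t = -1.8750


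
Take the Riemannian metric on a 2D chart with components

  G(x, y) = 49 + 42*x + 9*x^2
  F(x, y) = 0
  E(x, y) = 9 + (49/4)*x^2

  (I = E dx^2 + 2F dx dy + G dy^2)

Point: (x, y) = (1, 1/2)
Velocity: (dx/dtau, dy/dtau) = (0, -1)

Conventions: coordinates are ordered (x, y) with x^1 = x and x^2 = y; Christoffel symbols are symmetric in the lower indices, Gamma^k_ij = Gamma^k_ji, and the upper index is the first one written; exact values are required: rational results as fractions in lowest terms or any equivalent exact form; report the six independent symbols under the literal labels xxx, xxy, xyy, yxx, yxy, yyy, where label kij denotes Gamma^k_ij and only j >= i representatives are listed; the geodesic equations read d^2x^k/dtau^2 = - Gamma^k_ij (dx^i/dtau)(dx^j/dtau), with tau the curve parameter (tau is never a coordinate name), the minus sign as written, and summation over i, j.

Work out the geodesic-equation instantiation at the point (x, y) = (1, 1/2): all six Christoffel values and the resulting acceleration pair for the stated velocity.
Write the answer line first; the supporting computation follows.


Answer: Gamma_xxx = 49/85, Gamma_xxy = 0, Gamma_xyy = -24/17, Gamma_yxx = 0, Gamma_yxy = 3/10, Gamma_yyy = 0; accelerations (d^2x/dtau^2, d^2y/dtau^2) = (24/17, 0)

E = 85/4, F = 0, G = 100 at the point
E_x = 49/2, E_y = 0, F_x = 0, F_y = 0, G_x = 60, G_y = 0
EG - F^2 = 2125;  g^inv = (1/2125) * [[100, 0], [0, 85/4]]
first-kind symbols [ij,l] = (1/2)(d_i g_jl + d_j g_il - d_l g_ij): [xx,x] = E_x/2 = 49/4, [xx,y] = F_x - E_y/2 = 0, [xy,x] = E_y/2 = 0, [xy,y] = G_x/2 = 30, [yy,x] = F_y - G_x/2 = -30, [yy,y] = G_y/2 = 0
Gamma^x_ij = (G*[ij,x] - F*[ij,y])/(EG - F^2), Gamma^y_ij = (E*[ij,y] - F*[ij,x])/(EG - F^2)
Gamma_xxx = 49/85, Gamma_xxy = 0, Gamma_xyy = -24/17, Gamma_yxx = 0, Gamma_yxy = 3/10, Gamma_yyy = 0
d^2x/dtau^2 = -(Gamma_xxx*(0)^2 + 2*Gamma_xxy*(0)*(-1) + Gamma_xyy*(-1)^2) = 24/17
d^2y/dtau^2 = -(Gamma_yxx*(0)^2 + 2*Gamma_yxy*(0)*(-1) + Gamma_yyy*(-1)^2) = 0


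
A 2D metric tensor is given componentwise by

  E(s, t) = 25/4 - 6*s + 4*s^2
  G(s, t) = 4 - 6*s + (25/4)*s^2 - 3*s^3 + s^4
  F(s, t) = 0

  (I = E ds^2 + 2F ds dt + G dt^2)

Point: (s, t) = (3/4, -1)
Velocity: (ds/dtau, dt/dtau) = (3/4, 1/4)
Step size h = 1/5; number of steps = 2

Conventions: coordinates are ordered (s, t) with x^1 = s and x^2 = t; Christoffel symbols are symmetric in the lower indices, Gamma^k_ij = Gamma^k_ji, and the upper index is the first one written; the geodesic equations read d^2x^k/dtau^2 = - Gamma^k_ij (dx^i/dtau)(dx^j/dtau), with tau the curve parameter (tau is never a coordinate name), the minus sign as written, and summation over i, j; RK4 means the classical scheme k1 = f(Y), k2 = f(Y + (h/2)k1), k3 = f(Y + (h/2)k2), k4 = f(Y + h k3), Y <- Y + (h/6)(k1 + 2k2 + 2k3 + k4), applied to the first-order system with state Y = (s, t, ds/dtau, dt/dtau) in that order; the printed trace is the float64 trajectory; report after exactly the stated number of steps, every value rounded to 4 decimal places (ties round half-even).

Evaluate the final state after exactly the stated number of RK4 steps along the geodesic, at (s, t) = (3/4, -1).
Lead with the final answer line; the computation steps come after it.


Answer: s = 1.0461, t = -0.9039, ds/dtau = 0.7214, dt/dtau = 0.2221

f(Y) = (ds/dtau, dt/dtau, -Gamma^s_ij Y'^i Y'^j, -Gamma^t_ij Y'^i Y'^j) with the Gammas evaluated at the stage position; h = 0.200000; intermediate values shown to 6 dp
step 0: s = 0.7500, t = -1.0000, ds/dtau = 0.7500, dt/dtau = 0.2500
step 1:
  k1: at (s, t) = (0.750000, -1.000000), (ds/dtau, dt/dtau) = (0.750000, 0.250000); Gamma_sss = 0.000000, Gamma_sst = 0.000000, Gamma_stt = 0.000000, Gamma_tss = 0.000000, Gamma_tst = 0.000000, Gamma_ttt = 0.000000; k1 = (0.750000, 0.250000, 0.000000, 0.000000)
  k2: at (s, t) = (0.825000, -0.975000), (ds/dtau, dt/dtau) = (0.750000, 0.250000); Gamma_sss = 0.074580, Gamma_sst = 0.000000, Gamma_stt = -0.053814, Gamma_tss = 0.000000, Gamma_tst = 0.103941, Gamma_ttt = 0.000000; k2 = (0.750000, 0.250000, -0.038588, -0.038978)
  k3: at (s, t) = (0.825000, -0.975000), (ds/dtau, dt/dtau) = (0.746141, 0.246102); Gamma_sss = 0.074580, Gamma_sst = 0.000000, Gamma_stt = -0.053814, Gamma_tss = 0.000000, Gamma_tst = 0.103941, Gamma_ttt = 0.000000; k3 = (0.746141, 0.246102, -0.038262, -0.038173)
  k4: at (s, t) = (0.899228, -0.950780), (ds/dtau, dt/dtau) = (0.742348, 0.242365); Gamma_sss = 0.145977, Gamma_sst = 0.000000, Gamma_stt = -0.106547, Gamma_tss = 0.000000, Gamma_tst = 0.204455, Gamma_ttt = 0.000000; k4 = (0.742348, 0.242365, -0.074187, -0.073571)
  Y <- Y + (h/6)(k1 + 2k2 + 2k3 + k4): s = 0.8995, t = -0.9505, ds/dtau = 0.7424, dt/dtau = 0.2424
step 2:
  k1: at (s, t) = (0.899488, -0.950514), (ds/dtau, dt/dtau) = (0.742404, 0.242404); Gamma_sss = 0.146220, Gamma_sst = 0.000000, Gamma_stt = -0.106729, Gamma_tss = 0.000000, Gamma_tst = 0.204799, Gamma_ttt = 0.000000; k1 = (0.742404, 0.242404, -0.074320, -0.073712)
  k2: at (s, t) = (0.973728, -0.926274), (ds/dtau, dt/dtau) = (0.734972, 0.235033); Gamma_sss = 0.213063, Gamma_sst = 0.000000, Gamma_stt = -0.158472, Gamma_tss = 0.000000, Gamma_tst = 0.300800, Gamma_ttt = 0.000000; k2 = (0.734972, 0.235033, -0.106339, -0.103922)
  k3: at (s, t) = (0.972985, -0.927011), (ds/dtau, dt/dtau) = (0.731770, 0.232012); Gamma_sss = 0.212423, Gamma_sst = 0.000000, Gamma_stt = -0.157960, Gamma_tss = 0.000000, Gamma_tst = 0.299868, Gamma_ttt = 0.000000; k3 = (0.731770, 0.232012, -0.105247, -0.101823)
  k4: at (s, t) = (1.045842, -0.904112), (ds/dtau, dt/dtau) = (0.721354, 0.222040); Gamma_sss = 0.272033, Gamma_sst = 0.000000, Gamma_stt = -0.207428, Gamma_tss = 0.000000, Gamma_tst = 0.387983, Gamma_ttt = 0.000000; k4 = (0.721354, 0.222040, -0.131326, -0.124286)
  Y <- Y + (h/6)(k1 + 2k2 + 2k3 + k4): s = 1.0461, t = -0.9039, ds/dtau = 0.7214, dt/dtau = 0.2221


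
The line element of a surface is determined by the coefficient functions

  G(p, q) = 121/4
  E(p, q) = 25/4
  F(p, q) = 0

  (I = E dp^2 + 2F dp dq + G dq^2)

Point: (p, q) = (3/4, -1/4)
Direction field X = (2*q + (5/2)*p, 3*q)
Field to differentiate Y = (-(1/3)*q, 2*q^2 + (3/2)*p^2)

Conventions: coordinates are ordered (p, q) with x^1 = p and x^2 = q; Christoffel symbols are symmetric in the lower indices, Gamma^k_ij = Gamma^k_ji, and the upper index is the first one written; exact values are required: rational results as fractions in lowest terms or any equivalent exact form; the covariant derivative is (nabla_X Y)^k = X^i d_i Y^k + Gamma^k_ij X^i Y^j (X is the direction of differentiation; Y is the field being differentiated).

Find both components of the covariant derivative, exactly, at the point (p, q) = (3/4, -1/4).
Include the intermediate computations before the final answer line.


E = 25/4, F = 0, G = 121/4 at the point
E_p = 0, E_q = 0, F_p = 0, F_q = 0, G_p = 0, G_q = 0
EG - F^2 = 3025/16;  g^inv = (16/3025) * [[121/4, 0], [0, 25/4]]
first-kind symbols [ij,l] = (1/2)(d_i g_jl + d_j g_il - d_l g_ij): [pp,p] = E_p/2 = 0, [pp,q] = F_p - E_q/2 = 0, [pq,p] = E_q/2 = 0, [pq,q] = G_p/2 = 0, [qq,p] = F_q - G_p/2 = 0, [qq,q] = G_q/2 = 0
Gamma^p_ij = (G*[ij,p] - F*[ij,q])/(EG - F^2), Gamma^q_ij = (E*[ij,q] - F*[ij,p])/(EG - F^2)
Gamma_ppp = 0, Gamma_ppq = 0, Gamma_pqq = 0, Gamma_qpp = 0, Gamma_qpq = 0, Gamma_qqq = 0
X = (11/8, -3/4), Y = (1/12, 31/32) at the point

Answer: (nabla_X Y)^p = 1/4, (nabla_X Y)^q = 123/32


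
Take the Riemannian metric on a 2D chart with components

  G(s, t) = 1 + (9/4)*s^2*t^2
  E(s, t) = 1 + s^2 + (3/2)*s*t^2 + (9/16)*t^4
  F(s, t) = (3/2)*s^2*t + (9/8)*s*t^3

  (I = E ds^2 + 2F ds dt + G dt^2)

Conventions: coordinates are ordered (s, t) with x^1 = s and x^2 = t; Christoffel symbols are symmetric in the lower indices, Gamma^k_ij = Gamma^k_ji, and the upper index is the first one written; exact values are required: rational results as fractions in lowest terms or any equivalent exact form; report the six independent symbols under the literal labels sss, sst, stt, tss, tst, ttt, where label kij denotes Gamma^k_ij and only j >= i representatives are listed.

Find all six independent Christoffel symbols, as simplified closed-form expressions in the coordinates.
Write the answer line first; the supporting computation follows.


Answer: Gamma_sss = (16*s + 12*t^2)/(36*s^2*t^2 + 16*s^2 + 24*s*t^2 + 9*t^4 + 16), Gamma_sst = (24*s*t + 18*t^3)/(36*s^2*t^2 + 16*s^2 + 24*s*t^2 + 9*t^4 + 16), Gamma_stt = (24*s^2 + 18*s*t^2)/(36*s^2*t^2 + 16*s^2 + 24*s*t^2 + 9*t^4 + 16), Gamma_tss = 24*s*t/(36*s^2*t^2 + 16*s^2 + 24*s*t^2 + 9*t^4 + 16), Gamma_tst = 36*s*t^2/(36*s^2*t^2 + 16*s^2 + 24*s*t^2 + 9*t^4 + 16), Gamma_ttt = 36*s^2*t/(36*s^2*t^2 + 16*s^2 + 24*s*t^2 + 9*t^4 + 16)

E = 1 + s^2 + (3/2)*s*t^2 + (9/16)*t^4; F = (3/2)*s^2*t + (9/8)*s*t^3; G = 1 + (9/4)*s^2*t^2
Gamma^k_ij = (1/2) g^{kl} (d_i g_jl + d_j g_il - d_l g_ij), with g^inv = (1/(EG-F^2)) [[G, -F], [-F, E]]
first partials: E_s = 2*s + (3/2)*t^2, E_t = 3*s*t + (9/4)*t^3, F_s = 3*s*t + (9/8)*t^3, F_t = (3/2)*s^2 + (27/8)*s*t^2, G_s = (9/2)*s*t^2, G_t = (9/2)*s^2*t
D = EG - F^2 = 1 + s^2 + (3/2)*s*t^2 + (9/16)*t^4 + (9/4)*s^2*t^2
expanded: Gamma^s_ss = (G E_s - 2F F_s + F E_t)/(2D), Gamma^s_st = (G E_t - F G_s)/(2D), Gamma^s_tt = (2G F_t - G G_s - F G_t)/(2D), Gamma^t_ss = (2E F_s - E E_t - F E_s)/(2D), Gamma^t_st = (E G_s - F E_t)/(2D), Gamma^t_tt = (E G_t - 2F F_t + F G_s)/(2D); substitute and cancel common factors


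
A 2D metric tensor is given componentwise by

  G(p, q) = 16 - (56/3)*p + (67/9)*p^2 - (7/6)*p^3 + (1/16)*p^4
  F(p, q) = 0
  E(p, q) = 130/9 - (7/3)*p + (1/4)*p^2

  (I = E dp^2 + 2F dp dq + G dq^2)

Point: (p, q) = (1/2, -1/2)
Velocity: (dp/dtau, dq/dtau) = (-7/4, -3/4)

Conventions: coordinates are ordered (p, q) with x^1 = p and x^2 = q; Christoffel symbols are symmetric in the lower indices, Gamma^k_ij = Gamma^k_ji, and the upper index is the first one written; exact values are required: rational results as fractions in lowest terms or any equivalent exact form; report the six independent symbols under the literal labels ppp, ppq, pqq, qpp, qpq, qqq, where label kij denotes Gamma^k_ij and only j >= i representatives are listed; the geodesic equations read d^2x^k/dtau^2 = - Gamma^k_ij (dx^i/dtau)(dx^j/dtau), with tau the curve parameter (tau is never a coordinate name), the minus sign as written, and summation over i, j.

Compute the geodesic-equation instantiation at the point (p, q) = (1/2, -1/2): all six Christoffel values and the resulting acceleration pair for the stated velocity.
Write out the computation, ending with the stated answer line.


E = 1921/144, F = 0, G = 19321/2304 at the point
E_p = -25/12, E_q = 0, F_p = 0, F_q = 0, G_p = -3475/288, G_q = 0
EG - F^2 = 37115641/331776;  g^inv = (331776/37115641) * [[19321/2304, 0], [0, 1921/144]]
first-kind symbols [ij,l] = (1/2)(d_i g_jl + d_j g_il - d_l g_ij): [pp,p] = E_p/2 = -25/24, [pp,q] = F_p - E_q/2 = 0, [pq,p] = E_q/2 = 0, [pq,q] = G_p/2 = -3475/576, [qq,p] = F_q - G_p/2 = 3475/576, [qq,q] = G_q/2 = 0
Gamma^p_ij = (G*[ij,p] - F*[ij,q])/(EG - F^2), Gamma^q_ij = (E*[ij,q] - F*[ij,p])/(EG - F^2)
Gamma_ppp = -150/1921, Gamma_ppq = 0, Gamma_pqq = 3475/7684, Gamma_qpp = 0, Gamma_qpq = -100/139, Gamma_qqq = 0
d^2p/dtau^2 = -(Gamma_ppp*(-7/4)^2 + 2*Gamma_ppq*(-7/4)*(-3/4) + Gamma_pqq*(-3/4)^2) = -1875/122944
d^2q/dtau^2 = -(Gamma_qpp*(-7/4)^2 + 2*Gamma_qpq*(-7/4)*(-3/4) + Gamma_qqq*(-3/4)^2) = 525/278

Answer: Gamma_ppp = -150/1921, Gamma_ppq = 0, Gamma_pqq = 3475/7684, Gamma_qpp = 0, Gamma_qpq = -100/139, Gamma_qqq = 0; accelerations (d^2p/dtau^2, d^2q/dtau^2) = (-1875/122944, 525/278)


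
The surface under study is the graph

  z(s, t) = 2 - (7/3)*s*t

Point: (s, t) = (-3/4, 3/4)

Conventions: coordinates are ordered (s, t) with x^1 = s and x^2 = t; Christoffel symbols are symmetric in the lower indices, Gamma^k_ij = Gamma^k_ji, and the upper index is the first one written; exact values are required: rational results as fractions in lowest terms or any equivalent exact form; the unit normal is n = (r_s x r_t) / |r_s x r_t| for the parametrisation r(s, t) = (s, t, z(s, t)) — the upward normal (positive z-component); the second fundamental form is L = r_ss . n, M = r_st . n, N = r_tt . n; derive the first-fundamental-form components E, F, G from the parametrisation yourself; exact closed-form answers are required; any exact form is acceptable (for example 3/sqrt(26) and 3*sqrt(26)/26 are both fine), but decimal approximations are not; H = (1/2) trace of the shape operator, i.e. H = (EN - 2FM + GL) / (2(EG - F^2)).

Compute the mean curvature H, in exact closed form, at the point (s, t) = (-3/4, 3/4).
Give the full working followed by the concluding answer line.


z_s = -7/4, z_t = 7/4, z_ss = 0, z_st = -7/3, z_tt = 0
E = 65/16, F = -49/16, G = 65/16; answer radicand W^2 = 57/8
unnormalised second-form numerators: l = 0, m = -7/3, n = 0; L = l/sqrt(57/8), and similarly M = m/sqrt(W^2), N = n/sqrt(W^2)
H = (E*n - 2*F*m + G*l) / (2*(EG - F^2)*sqrt(W^2)); E*n - 2*F*m + G*l = -343/24, EG - F^2 = 57/8, so H = (-343/342)/sqrt(57/8)

Answer: H = -343*sqrt(114)/9747


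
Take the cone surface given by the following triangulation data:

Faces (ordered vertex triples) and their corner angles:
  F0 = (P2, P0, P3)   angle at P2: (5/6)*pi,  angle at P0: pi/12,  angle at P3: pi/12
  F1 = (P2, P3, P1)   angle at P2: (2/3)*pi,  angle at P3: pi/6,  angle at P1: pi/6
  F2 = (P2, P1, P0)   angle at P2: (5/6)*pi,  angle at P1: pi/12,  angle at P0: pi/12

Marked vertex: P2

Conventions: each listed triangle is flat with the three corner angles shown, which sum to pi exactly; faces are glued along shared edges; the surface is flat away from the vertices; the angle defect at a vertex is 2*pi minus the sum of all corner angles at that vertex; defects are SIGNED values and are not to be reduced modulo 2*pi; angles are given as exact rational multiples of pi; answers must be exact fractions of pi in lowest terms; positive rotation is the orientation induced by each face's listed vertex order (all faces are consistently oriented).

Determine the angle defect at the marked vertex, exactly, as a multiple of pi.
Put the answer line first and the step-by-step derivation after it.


Answer: defect(P2) = -pi/3

Sum of corner angles at P2: (7/3)*pi
defect = 2*pi - (7/3)*pi


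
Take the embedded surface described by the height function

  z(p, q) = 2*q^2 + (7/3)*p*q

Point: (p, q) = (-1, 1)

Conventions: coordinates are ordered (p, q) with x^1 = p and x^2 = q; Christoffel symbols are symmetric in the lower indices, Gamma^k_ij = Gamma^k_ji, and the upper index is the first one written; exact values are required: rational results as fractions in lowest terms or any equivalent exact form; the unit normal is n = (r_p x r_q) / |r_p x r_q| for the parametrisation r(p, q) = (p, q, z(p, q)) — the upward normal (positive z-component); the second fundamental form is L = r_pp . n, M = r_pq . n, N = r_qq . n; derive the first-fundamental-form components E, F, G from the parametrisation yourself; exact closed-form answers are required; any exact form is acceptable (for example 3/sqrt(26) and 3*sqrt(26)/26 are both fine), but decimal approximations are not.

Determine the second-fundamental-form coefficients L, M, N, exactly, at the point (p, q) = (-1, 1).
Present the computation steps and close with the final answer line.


z_p = 7/3, z_q = 5/3, z_pp = 0, z_pq = 7/3, z_qq = 4
E = 58/9, F = 35/9, G = 34/9; answer radicand W^2 = 83/9
unnormalised second-form numerators: l = 0, m = 7/3, n = 4; L = l/sqrt(83/9), and similarly M = m/sqrt(W^2), N = n/sqrt(W^2)

Answer: L = 0, M = 7*sqrt(83)/83, N = 12*sqrt(83)/83


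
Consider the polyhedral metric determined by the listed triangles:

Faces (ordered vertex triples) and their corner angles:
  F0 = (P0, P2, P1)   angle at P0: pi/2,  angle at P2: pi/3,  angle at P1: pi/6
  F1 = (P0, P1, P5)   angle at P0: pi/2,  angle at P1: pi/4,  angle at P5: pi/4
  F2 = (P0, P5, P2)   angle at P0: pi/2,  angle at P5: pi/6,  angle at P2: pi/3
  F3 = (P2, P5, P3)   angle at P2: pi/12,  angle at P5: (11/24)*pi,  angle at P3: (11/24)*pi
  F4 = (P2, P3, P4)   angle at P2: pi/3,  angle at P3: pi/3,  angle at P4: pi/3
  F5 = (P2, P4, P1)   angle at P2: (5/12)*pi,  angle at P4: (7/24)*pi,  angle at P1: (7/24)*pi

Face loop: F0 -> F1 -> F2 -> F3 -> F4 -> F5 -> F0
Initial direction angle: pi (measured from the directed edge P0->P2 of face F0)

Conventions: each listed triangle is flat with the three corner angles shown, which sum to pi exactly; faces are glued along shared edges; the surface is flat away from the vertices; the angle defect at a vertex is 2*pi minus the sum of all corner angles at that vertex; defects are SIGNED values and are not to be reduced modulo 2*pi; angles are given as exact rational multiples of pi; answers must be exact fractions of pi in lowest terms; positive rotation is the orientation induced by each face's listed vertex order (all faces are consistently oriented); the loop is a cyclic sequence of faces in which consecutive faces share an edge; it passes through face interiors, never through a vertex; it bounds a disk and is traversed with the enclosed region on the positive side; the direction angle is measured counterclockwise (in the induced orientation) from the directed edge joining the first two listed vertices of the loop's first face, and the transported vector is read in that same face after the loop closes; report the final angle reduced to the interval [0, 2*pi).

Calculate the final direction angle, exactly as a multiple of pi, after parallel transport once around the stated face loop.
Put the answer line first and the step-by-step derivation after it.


Answer: final direction angle = 0

enclosed vertex P0: corner angles sum to (3/2)*pi, defect = 2*pi - (3/2)*pi = pi/2
enclosed vertex P2: corner angles sum to (3/2)*pi, defect = 2*pi - (3/2)*pi = pi/2
the rotation equals the total enclosed defect, so the final angle is initial + defects (mod 2*pi)
final angle = pi + pi = 0 (mod 2*pi)
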